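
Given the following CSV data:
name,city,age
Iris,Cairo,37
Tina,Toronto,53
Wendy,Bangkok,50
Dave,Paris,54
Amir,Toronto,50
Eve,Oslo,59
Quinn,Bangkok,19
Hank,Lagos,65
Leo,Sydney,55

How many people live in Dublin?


Scanning city column for 'Dublin':
Total matches: 0

ANSWER: 0


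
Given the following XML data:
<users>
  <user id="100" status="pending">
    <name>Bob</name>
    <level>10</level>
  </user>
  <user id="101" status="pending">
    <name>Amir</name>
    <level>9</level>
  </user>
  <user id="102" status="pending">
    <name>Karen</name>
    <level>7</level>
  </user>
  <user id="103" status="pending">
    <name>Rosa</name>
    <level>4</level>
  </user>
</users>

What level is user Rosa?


Finding user: Rosa
<level>4</level>

ANSWER: 4


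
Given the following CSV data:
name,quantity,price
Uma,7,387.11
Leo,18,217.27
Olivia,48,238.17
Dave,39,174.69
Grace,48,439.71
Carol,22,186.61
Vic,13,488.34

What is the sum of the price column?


Values in 'price' column:
  Row 1: 387.11
  Row 2: 217.27
  Row 3: 238.17
  Row 4: 174.69
  Row 5: 439.71
  Row 6: 186.61
  Row 7: 488.34
Sum = 387.11 + 217.27 + 238.17 + 174.69 + 439.71 + 186.61 + 488.34 = 2131.9

ANSWER: 2131.9


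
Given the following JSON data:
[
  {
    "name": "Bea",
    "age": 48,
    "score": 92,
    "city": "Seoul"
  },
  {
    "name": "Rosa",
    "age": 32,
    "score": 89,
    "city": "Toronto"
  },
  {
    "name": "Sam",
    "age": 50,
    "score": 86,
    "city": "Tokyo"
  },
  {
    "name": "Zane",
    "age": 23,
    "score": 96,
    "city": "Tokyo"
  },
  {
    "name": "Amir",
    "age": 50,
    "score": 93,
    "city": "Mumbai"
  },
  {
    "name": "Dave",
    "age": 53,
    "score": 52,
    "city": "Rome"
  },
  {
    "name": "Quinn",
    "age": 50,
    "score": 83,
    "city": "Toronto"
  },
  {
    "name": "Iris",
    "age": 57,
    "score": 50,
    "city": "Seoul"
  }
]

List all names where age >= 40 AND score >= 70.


Checking both conditions:
  Bea (age=48, score=92) -> YES
  Rosa (age=32, score=89) -> no
  Sam (age=50, score=86) -> YES
  Zane (age=23, score=96) -> no
  Amir (age=50, score=93) -> YES
  Dave (age=53, score=52) -> no
  Quinn (age=50, score=83) -> YES
  Iris (age=57, score=50) -> no


ANSWER: Bea, Sam, Amir, Quinn


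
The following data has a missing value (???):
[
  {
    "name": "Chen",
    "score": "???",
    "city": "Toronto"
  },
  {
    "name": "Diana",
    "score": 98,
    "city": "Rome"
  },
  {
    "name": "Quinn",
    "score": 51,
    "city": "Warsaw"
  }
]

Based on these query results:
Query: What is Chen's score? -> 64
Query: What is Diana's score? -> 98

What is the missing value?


The missing value is Chen's score
From query: Chen's score = 64

ANSWER: 64


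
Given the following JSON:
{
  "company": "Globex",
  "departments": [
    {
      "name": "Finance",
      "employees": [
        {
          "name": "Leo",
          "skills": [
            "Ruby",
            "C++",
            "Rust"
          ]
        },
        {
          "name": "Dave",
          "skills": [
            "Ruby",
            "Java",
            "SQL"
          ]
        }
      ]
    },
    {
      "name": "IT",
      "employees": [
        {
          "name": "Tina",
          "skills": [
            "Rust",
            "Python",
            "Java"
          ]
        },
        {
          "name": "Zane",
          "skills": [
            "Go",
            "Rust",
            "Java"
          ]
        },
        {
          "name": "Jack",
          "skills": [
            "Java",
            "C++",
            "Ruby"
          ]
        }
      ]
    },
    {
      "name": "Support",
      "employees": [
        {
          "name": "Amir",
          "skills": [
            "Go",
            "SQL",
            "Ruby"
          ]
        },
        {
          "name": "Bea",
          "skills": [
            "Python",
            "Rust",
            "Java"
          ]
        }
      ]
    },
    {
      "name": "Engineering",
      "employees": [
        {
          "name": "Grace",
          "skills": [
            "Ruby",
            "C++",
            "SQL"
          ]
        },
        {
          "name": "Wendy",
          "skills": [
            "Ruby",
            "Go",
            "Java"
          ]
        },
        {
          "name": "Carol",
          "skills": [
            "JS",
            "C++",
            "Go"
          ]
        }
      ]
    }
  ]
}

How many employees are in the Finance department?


Path: departments[0].employees
Count: 2

ANSWER: 2


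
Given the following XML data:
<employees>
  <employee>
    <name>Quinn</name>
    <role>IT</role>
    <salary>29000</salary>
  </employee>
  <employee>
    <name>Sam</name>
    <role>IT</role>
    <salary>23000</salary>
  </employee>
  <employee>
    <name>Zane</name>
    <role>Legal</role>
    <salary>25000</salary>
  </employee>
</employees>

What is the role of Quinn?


Searching for <employee> with <name>Quinn</name>
Found at position 1
<role>IT</role>

ANSWER: IT


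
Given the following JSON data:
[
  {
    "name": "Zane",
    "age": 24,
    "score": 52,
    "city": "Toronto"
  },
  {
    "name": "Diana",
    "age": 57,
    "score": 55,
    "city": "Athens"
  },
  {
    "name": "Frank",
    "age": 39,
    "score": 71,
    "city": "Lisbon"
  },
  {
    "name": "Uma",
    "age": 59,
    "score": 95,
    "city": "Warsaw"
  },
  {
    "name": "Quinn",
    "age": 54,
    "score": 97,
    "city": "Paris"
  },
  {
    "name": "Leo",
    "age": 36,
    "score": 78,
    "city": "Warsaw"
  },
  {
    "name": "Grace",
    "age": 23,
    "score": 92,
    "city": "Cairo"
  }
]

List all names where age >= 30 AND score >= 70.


Checking both conditions:
  Zane (age=24, score=52) -> no
  Diana (age=57, score=55) -> no
  Frank (age=39, score=71) -> YES
  Uma (age=59, score=95) -> YES
  Quinn (age=54, score=97) -> YES
  Leo (age=36, score=78) -> YES
  Grace (age=23, score=92) -> no


ANSWER: Frank, Uma, Quinn, Leo


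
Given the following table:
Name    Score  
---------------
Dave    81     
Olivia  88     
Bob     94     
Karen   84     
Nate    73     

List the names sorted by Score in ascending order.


Sorting by Score (ascending):
  Nate: 73
  Dave: 81
  Karen: 84
  Olivia: 88
  Bob: 94


ANSWER: Nate, Dave, Karen, Olivia, Bob


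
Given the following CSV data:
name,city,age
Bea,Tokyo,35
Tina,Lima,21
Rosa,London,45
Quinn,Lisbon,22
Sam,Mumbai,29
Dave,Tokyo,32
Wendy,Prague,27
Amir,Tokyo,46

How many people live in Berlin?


Scanning city column for 'Berlin':
Total matches: 0

ANSWER: 0


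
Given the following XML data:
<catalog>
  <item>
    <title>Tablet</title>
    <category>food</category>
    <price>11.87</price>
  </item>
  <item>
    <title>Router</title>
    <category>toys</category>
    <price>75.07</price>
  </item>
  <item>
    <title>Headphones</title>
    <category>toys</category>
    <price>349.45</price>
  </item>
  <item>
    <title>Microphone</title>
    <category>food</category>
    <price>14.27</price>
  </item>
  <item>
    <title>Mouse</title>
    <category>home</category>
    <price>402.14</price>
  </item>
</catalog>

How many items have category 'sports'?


Scanning <item> elements for <category>sports</category>:
Count: 0

ANSWER: 0


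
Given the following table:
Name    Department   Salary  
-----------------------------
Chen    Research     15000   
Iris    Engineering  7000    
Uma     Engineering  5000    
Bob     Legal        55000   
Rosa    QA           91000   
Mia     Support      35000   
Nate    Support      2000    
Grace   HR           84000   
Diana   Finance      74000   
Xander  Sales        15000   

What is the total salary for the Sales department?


Sales department members:
  Xander: 15000
Total = 15000 = 15000

ANSWER: 15000


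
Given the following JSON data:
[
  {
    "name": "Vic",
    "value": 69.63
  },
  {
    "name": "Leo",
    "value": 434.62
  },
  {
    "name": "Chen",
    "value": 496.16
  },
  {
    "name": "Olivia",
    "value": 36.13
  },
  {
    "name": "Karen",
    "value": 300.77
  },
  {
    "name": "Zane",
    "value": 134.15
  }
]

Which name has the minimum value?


Comparing values:
  Vic: 69.63
  Leo: 434.62
  Chen: 496.16
  Olivia: 36.13
  Karen: 300.77
  Zane: 134.15
Minimum: Olivia (36.13)

ANSWER: Olivia


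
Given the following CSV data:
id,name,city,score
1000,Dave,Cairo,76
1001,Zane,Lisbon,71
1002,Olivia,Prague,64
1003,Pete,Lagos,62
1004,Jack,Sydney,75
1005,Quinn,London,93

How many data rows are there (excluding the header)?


Counting rows (excluding header):
Header: id,name,city,score
Data rows: 6

ANSWER: 6


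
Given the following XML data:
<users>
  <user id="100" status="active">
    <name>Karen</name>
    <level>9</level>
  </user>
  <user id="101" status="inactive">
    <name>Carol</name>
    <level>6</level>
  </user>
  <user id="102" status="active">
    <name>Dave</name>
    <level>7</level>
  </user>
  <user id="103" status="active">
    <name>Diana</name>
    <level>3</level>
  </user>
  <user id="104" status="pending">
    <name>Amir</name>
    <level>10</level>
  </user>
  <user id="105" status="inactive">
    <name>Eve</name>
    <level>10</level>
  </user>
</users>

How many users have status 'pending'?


Counting users with status='pending':
  Amir (id=104) -> MATCH
Count: 1

ANSWER: 1


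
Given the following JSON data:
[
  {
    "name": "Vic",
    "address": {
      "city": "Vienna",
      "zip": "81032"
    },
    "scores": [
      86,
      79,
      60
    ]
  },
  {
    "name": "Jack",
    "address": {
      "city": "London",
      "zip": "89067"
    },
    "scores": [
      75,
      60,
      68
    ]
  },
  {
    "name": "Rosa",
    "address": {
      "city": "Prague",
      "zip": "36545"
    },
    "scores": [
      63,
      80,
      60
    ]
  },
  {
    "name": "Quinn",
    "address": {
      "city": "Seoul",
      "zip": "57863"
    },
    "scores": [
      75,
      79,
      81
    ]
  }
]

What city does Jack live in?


Path: records[1].address.city
Value: London

ANSWER: London


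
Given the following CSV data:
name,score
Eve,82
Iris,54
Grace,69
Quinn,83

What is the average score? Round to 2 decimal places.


Scores: 82, 54, 69, 83
Sum = 288
Count = 4
Average = 288 / 4 = 72.00

ANSWER: 72.00


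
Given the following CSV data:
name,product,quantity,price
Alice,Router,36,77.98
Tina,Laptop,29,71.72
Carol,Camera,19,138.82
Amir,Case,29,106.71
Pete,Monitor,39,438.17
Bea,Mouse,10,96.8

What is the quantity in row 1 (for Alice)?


Row 1: Alice
Column 'quantity' = 36

ANSWER: 36


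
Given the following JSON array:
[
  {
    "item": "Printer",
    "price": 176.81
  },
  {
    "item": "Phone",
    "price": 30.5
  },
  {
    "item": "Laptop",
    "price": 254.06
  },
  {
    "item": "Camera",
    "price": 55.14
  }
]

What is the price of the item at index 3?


Array index 3 -> Camera
price = 55.14

ANSWER: 55.14


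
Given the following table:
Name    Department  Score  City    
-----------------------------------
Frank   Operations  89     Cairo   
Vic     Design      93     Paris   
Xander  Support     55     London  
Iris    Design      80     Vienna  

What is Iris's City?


Row 4: Iris
City = Vienna

ANSWER: Vienna


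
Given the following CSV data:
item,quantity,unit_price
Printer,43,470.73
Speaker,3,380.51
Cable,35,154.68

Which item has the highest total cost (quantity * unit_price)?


Computing row totals:
  Printer: 20241.39
  Speaker: 1141.53
  Cable: 5413.8
Maximum: Printer (20241.39)

ANSWER: Printer


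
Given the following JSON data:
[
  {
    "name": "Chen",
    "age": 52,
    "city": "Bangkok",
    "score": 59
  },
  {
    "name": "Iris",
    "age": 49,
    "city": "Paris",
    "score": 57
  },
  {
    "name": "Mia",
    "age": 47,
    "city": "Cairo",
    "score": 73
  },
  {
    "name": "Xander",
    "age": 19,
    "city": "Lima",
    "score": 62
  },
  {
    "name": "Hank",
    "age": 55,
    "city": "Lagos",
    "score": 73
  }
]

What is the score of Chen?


Looking up record where name = Chen
Record index: 0
Field 'score' = 59

ANSWER: 59


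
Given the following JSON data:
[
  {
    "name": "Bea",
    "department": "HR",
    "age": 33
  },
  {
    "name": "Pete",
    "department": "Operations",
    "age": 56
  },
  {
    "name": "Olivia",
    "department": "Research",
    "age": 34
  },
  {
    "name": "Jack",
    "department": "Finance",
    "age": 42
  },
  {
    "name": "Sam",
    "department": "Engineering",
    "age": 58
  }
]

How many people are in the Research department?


Scanning records for department = Research
  Record 2: Olivia
Count: 1

ANSWER: 1


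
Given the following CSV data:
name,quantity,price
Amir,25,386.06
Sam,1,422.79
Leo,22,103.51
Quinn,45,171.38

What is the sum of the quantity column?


Values in 'quantity' column:
  Row 1: 25
  Row 2: 1
  Row 3: 22
  Row 4: 45
Sum = 25 + 1 + 22 + 45 = 93

ANSWER: 93


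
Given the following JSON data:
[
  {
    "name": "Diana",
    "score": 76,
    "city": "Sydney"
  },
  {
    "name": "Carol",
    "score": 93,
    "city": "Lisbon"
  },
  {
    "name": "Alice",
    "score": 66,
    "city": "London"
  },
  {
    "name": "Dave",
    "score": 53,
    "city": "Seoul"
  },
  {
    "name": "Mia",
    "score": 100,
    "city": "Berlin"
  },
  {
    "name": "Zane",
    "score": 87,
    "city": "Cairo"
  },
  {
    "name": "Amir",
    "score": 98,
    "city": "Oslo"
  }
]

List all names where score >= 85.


Filtering records where score >= 85:
  Diana (score=76) -> no
  Carol (score=93) -> YES
  Alice (score=66) -> no
  Dave (score=53) -> no
  Mia (score=100) -> YES
  Zane (score=87) -> YES
  Amir (score=98) -> YES


ANSWER: Carol, Mia, Zane, Amir


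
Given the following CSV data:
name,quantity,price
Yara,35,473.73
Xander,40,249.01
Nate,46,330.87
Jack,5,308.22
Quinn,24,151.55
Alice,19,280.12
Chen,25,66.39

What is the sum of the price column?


Values in 'price' column:
  Row 1: 473.73
  Row 2: 249.01
  Row 3: 330.87
  Row 4: 308.22
  Row 5: 151.55
  Row 6: 280.12
  Row 7: 66.39
Sum = 473.73 + 249.01 + 330.87 + 308.22 + 151.55 + 280.12 + 66.39 = 1859.89

ANSWER: 1859.89


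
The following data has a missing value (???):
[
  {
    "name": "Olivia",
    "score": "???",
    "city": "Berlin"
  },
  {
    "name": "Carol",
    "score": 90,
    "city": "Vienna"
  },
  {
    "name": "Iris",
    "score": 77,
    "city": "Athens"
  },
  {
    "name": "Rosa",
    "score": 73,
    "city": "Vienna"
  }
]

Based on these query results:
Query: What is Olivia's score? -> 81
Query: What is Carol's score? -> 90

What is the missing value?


The missing value is Olivia's score
From query: Olivia's score = 81

ANSWER: 81


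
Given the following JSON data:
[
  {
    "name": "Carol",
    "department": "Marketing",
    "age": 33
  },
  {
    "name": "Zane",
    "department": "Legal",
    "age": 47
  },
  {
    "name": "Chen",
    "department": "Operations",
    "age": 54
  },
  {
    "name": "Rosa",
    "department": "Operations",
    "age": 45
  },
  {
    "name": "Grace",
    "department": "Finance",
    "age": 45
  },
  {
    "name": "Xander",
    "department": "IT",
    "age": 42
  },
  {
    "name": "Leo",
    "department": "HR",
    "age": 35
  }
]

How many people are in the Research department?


Scanning records for department = Research
  No matches found
Count: 0

ANSWER: 0


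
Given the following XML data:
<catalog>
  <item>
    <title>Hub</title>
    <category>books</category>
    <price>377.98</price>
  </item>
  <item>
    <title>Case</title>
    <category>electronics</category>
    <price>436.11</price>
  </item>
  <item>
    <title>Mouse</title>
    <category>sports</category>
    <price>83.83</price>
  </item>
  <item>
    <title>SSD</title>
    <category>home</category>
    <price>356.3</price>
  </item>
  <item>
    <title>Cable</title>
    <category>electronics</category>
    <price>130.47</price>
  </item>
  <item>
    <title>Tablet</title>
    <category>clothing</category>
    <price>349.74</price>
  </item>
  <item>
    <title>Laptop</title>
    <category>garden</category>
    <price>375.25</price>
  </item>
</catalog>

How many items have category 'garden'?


Scanning <item> elements for <category>garden</category>:
  Item 7: Laptop -> MATCH
Count: 1

ANSWER: 1


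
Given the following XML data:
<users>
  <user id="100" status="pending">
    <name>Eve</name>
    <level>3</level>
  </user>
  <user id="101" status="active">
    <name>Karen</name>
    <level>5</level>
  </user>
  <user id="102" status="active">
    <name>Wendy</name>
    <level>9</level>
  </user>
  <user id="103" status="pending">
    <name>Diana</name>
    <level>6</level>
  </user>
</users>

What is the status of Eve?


Finding user with name = Eve
user id="100" status="pending"

ANSWER: pending


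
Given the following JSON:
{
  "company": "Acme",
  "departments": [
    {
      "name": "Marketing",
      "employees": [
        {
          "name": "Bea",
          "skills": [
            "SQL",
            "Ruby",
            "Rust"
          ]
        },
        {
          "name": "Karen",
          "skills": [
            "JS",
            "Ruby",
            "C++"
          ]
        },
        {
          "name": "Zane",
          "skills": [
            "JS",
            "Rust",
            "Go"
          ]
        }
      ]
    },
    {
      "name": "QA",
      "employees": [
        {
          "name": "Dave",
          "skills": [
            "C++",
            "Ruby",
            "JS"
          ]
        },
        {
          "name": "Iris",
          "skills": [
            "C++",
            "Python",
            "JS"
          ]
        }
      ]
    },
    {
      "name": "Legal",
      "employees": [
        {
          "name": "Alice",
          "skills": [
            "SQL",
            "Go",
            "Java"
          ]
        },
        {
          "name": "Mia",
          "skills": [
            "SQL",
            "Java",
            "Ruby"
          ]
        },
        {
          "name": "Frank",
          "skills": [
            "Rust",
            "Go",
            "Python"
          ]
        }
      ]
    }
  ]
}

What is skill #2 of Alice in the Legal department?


Path: departments[2].employees[0].skills[1]
Value: Go

ANSWER: Go


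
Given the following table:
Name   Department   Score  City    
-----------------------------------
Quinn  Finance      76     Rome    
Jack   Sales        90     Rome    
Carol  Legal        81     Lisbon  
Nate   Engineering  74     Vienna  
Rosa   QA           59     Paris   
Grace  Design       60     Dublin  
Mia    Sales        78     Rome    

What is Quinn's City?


Row 1: Quinn
City = Rome

ANSWER: Rome


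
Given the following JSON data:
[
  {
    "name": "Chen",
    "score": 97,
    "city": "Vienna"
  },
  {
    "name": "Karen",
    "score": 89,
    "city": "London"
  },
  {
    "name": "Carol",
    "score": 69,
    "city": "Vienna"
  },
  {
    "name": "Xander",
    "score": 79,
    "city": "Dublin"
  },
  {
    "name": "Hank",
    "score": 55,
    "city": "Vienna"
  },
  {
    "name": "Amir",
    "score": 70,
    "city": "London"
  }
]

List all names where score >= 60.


Filtering records where score >= 60:
  Chen (score=97) -> YES
  Karen (score=89) -> YES
  Carol (score=69) -> YES
  Xander (score=79) -> YES
  Hank (score=55) -> no
  Amir (score=70) -> YES


ANSWER: Chen, Karen, Carol, Xander, Amir


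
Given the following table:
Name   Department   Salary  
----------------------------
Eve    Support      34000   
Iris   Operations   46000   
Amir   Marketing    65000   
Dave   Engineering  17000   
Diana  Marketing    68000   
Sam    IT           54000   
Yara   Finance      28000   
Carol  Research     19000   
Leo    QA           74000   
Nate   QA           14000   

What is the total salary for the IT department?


IT department members:
  Sam: 54000
Total = 54000 = 54000

ANSWER: 54000


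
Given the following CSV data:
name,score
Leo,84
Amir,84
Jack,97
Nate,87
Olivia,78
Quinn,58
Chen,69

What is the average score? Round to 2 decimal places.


Scores: 84, 84, 97, 87, 78, 58, 69
Sum = 557
Count = 7
Average = 557 / 7 = 79.57

ANSWER: 79.57


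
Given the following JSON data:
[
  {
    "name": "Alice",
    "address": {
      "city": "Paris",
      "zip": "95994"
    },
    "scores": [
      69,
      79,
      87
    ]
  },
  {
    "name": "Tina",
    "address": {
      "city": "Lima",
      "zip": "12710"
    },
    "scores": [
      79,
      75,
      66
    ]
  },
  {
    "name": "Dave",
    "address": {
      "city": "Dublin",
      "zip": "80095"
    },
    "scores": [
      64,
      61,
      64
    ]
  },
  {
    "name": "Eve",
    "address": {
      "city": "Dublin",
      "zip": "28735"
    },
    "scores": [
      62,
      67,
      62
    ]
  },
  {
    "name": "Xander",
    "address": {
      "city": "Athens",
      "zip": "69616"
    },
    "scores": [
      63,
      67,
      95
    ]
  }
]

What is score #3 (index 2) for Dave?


Path: records[2].scores[2]
Value: 64

ANSWER: 64


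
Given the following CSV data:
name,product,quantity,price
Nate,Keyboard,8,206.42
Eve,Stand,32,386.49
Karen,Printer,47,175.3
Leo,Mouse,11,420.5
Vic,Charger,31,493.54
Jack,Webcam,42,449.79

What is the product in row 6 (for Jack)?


Row 6: Jack
Column 'product' = Webcam

ANSWER: Webcam


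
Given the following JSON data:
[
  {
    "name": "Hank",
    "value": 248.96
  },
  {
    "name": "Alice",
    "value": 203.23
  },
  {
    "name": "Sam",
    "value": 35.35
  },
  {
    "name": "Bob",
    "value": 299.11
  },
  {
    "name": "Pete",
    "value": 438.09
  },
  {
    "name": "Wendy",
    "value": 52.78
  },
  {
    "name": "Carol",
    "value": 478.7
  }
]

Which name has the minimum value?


Comparing values:
  Hank: 248.96
  Alice: 203.23
  Sam: 35.35
  Bob: 299.11
  Pete: 438.09
  Wendy: 52.78
  Carol: 478.7
Minimum: Sam (35.35)

ANSWER: Sam


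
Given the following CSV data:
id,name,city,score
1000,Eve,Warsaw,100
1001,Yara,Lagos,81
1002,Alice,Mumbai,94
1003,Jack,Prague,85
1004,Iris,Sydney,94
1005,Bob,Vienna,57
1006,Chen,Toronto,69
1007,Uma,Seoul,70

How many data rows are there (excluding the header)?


Counting rows (excluding header):
Header: id,name,city,score
Data rows: 8

ANSWER: 8


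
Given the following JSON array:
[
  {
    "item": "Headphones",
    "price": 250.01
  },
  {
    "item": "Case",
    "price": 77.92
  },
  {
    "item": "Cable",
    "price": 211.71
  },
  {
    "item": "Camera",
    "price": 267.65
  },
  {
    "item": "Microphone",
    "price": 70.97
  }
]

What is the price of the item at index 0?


Array index 0 -> Headphones
price = 250.01

ANSWER: 250.01


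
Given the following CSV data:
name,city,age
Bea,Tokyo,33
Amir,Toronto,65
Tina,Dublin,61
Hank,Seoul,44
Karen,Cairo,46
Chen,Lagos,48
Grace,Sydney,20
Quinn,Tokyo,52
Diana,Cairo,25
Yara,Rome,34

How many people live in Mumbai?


Scanning city column for 'Mumbai':
Total matches: 0

ANSWER: 0


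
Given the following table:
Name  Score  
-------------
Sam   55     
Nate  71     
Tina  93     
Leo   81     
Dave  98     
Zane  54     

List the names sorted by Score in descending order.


Sorting by Score (descending):
  Dave: 98
  Tina: 93
  Leo: 81
  Nate: 71
  Sam: 55
  Zane: 54


ANSWER: Dave, Tina, Leo, Nate, Sam, Zane


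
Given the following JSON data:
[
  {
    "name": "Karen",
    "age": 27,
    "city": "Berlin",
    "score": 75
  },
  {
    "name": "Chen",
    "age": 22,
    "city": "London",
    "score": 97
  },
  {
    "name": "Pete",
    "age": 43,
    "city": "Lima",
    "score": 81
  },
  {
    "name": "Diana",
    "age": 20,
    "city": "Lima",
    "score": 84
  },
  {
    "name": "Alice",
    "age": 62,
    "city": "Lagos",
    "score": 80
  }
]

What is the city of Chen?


Looking up record where name = Chen
Record index: 1
Field 'city' = London

ANSWER: London


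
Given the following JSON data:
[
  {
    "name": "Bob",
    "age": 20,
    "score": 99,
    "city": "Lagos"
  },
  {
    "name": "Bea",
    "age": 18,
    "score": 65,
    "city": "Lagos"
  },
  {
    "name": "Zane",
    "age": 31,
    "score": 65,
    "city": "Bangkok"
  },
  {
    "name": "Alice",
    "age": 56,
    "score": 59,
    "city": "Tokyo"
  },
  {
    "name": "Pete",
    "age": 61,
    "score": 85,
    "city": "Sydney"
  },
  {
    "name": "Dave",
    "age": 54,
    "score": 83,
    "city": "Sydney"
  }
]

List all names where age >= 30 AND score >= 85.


Checking both conditions:
  Bob (age=20, score=99) -> no
  Bea (age=18, score=65) -> no
  Zane (age=31, score=65) -> no
  Alice (age=56, score=59) -> no
  Pete (age=61, score=85) -> YES
  Dave (age=54, score=83) -> no


ANSWER: Pete


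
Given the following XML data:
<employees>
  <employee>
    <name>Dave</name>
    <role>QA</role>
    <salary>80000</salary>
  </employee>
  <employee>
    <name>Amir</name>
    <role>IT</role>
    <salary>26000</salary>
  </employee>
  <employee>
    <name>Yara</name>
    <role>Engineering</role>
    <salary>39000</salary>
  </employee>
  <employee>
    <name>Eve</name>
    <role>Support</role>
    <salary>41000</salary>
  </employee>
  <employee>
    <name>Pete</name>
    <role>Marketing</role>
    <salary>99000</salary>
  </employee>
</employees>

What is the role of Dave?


Searching for <employee> with <name>Dave</name>
Found at position 1
<role>QA</role>

ANSWER: QA


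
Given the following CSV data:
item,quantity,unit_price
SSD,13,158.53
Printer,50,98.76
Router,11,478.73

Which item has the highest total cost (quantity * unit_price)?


Computing row totals:
  SSD: 2060.89
  Printer: 4938.0
  Router: 5266.03
Maximum: Router (5266.03)

ANSWER: Router


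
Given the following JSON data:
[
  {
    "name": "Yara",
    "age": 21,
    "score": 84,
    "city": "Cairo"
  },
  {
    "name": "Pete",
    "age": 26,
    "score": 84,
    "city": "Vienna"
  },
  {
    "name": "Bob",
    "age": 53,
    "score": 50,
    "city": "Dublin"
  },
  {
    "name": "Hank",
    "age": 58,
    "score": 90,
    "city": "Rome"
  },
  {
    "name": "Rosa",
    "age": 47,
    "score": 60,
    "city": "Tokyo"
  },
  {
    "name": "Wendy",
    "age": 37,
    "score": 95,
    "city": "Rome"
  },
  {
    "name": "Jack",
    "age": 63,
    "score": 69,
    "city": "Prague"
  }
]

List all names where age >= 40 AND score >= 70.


Checking both conditions:
  Yara (age=21, score=84) -> no
  Pete (age=26, score=84) -> no
  Bob (age=53, score=50) -> no
  Hank (age=58, score=90) -> YES
  Rosa (age=47, score=60) -> no
  Wendy (age=37, score=95) -> no
  Jack (age=63, score=69) -> no


ANSWER: Hank


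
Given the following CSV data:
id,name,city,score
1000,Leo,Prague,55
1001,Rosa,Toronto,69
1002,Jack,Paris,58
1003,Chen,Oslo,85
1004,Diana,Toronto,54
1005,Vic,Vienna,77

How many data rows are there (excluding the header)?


Counting rows (excluding header):
Header: id,name,city,score
Data rows: 6

ANSWER: 6


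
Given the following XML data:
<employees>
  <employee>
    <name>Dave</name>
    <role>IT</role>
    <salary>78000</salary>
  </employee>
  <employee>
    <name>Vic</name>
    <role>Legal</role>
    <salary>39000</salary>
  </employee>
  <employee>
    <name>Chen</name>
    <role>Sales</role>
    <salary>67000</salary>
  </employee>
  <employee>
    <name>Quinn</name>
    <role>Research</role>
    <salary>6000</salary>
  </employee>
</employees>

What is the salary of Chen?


Searching for <employee> with <name>Chen</name>
Found at position 3
<salary>67000</salary>

ANSWER: 67000


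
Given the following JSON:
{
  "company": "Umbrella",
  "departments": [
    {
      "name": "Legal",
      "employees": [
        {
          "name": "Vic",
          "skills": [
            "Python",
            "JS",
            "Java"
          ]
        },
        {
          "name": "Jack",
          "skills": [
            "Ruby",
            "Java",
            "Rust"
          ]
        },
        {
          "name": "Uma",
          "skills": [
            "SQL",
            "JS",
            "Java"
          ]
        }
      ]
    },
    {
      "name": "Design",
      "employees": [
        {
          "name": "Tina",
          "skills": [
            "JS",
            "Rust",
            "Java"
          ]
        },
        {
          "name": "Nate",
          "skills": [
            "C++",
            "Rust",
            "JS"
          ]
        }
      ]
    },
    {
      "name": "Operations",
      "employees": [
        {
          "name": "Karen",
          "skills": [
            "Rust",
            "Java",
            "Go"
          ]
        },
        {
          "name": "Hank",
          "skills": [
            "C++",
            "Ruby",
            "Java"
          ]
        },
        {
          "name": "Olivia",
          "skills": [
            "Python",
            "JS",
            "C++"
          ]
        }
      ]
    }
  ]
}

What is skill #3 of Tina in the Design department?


Path: departments[1].employees[0].skills[2]
Value: Java

ANSWER: Java


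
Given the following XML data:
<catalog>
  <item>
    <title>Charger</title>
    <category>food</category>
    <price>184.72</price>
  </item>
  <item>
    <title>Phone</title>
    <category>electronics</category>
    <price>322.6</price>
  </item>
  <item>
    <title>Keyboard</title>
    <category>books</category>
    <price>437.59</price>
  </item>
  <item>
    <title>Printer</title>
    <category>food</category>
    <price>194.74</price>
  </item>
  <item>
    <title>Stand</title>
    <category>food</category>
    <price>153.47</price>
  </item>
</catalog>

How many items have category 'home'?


Scanning <item> elements for <category>home</category>:
Count: 0

ANSWER: 0


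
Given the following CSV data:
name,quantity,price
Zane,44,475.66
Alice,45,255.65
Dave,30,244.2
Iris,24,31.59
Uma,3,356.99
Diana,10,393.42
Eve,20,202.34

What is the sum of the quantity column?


Values in 'quantity' column:
  Row 1: 44
  Row 2: 45
  Row 3: 30
  Row 4: 24
  Row 5: 3
  Row 6: 10
  Row 7: 20
Sum = 44 + 45 + 30 + 24 + 3 + 10 + 20 = 176

ANSWER: 176


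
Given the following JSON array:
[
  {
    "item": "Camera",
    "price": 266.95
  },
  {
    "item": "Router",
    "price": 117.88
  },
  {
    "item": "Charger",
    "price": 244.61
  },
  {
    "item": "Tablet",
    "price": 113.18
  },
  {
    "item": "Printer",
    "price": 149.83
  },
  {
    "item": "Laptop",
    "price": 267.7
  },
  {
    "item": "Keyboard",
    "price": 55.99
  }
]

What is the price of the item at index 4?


Array index 4 -> Printer
price = 149.83

ANSWER: 149.83


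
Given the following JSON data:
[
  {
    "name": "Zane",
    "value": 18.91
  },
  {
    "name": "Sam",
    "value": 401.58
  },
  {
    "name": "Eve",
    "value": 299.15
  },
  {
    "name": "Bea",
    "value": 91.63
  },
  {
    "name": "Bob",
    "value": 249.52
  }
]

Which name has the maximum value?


Comparing values:
  Zane: 18.91
  Sam: 401.58
  Eve: 299.15
  Bea: 91.63
  Bob: 249.52
Maximum: Sam (401.58)

ANSWER: Sam


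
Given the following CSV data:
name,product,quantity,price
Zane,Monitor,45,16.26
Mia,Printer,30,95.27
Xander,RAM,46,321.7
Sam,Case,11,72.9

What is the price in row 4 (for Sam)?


Row 4: Sam
Column 'price' = 72.9

ANSWER: 72.9


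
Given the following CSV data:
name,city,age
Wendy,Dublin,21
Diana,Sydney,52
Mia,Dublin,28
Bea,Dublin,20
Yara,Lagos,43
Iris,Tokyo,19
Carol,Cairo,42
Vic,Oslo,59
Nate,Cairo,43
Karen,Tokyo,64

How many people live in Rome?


Scanning city column for 'Rome':
Total matches: 0

ANSWER: 0


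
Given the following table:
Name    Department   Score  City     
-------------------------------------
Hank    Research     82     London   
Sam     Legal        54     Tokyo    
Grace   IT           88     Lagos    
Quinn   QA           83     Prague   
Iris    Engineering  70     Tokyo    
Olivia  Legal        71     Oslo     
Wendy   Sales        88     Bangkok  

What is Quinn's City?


Row 4: Quinn
City = Prague

ANSWER: Prague


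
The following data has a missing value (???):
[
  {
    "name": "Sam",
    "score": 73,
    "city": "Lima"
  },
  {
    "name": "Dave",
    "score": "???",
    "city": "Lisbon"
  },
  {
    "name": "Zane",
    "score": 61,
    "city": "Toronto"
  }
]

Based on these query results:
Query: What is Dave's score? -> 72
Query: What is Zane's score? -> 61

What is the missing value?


The missing value is Dave's score
From query: Dave's score = 72

ANSWER: 72


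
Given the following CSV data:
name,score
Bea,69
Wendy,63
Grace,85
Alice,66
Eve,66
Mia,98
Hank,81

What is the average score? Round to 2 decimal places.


Scores: 69, 63, 85, 66, 66, 98, 81
Sum = 528
Count = 7
Average = 528 / 7 = 75.43

ANSWER: 75.43


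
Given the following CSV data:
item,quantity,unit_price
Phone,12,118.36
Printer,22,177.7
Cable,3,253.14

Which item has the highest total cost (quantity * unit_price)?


Computing row totals:
  Phone: 1420.32
  Printer: 3909.4
  Cable: 759.42
Maximum: Printer (3909.4)

ANSWER: Printer


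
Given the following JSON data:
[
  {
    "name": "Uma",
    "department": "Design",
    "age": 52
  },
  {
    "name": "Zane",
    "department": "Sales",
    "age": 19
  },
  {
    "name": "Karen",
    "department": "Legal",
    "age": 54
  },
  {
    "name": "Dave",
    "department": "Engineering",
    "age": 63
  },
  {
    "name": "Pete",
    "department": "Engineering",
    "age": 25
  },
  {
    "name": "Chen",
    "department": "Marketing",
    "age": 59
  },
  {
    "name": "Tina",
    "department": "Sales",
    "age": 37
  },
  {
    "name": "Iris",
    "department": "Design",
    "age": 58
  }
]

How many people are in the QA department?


Scanning records for department = QA
  No matches found
Count: 0

ANSWER: 0


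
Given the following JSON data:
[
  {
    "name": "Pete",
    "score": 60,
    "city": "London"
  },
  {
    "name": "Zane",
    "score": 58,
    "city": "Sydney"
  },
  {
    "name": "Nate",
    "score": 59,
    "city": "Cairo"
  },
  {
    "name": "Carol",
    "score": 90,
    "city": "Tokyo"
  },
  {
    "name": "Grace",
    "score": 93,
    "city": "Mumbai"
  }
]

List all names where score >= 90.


Filtering records where score >= 90:
  Pete (score=60) -> no
  Zane (score=58) -> no
  Nate (score=59) -> no
  Carol (score=90) -> YES
  Grace (score=93) -> YES


ANSWER: Carol, Grace


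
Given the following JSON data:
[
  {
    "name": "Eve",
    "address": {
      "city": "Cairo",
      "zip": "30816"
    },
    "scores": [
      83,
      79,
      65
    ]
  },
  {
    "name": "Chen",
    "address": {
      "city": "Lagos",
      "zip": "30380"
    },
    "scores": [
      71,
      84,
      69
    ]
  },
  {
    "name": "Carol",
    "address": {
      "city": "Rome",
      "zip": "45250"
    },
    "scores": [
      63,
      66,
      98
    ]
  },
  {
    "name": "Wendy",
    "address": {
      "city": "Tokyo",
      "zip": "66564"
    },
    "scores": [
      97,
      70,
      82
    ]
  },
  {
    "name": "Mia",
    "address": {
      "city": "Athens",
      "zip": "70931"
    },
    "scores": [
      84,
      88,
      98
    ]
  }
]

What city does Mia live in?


Path: records[4].address.city
Value: Athens

ANSWER: Athens


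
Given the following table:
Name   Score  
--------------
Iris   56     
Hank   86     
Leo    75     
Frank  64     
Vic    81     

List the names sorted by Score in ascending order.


Sorting by Score (ascending):
  Iris: 56
  Frank: 64
  Leo: 75
  Vic: 81
  Hank: 86


ANSWER: Iris, Frank, Leo, Vic, Hank


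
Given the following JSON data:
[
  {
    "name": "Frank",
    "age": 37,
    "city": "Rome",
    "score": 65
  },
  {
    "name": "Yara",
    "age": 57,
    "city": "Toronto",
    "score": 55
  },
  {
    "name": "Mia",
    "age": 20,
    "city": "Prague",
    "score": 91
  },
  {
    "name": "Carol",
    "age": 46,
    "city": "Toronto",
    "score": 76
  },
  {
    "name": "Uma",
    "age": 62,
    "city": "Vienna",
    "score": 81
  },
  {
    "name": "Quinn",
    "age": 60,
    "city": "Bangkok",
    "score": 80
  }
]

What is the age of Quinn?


Looking up record where name = Quinn
Record index: 5
Field 'age' = 60

ANSWER: 60


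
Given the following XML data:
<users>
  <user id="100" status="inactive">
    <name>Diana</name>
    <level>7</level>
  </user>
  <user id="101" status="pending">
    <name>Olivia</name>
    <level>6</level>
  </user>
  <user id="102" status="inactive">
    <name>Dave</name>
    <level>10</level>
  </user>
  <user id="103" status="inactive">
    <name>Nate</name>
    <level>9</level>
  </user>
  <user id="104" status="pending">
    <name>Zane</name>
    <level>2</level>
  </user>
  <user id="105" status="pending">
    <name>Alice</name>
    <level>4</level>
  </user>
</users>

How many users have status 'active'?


Counting users with status='active':
Count: 0

ANSWER: 0


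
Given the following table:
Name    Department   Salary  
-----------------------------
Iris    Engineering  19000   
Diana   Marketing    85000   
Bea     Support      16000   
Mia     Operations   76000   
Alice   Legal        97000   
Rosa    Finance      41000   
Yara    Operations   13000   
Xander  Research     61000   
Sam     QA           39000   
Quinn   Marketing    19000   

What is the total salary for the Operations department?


Operations department members:
  Mia: 76000
  Yara: 13000
Total = 76000 + 13000 = 89000

ANSWER: 89000


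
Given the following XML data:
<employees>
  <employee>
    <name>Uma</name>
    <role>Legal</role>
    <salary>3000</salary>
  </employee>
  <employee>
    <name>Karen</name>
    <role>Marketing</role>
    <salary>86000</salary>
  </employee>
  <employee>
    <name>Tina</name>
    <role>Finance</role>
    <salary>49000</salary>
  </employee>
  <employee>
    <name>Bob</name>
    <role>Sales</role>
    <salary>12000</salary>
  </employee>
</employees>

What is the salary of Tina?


Searching for <employee> with <name>Tina</name>
Found at position 3
<salary>49000</salary>

ANSWER: 49000


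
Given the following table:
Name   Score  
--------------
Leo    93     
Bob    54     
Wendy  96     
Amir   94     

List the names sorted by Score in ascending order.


Sorting by Score (ascending):
  Bob: 54
  Leo: 93
  Amir: 94
  Wendy: 96


ANSWER: Bob, Leo, Amir, Wendy


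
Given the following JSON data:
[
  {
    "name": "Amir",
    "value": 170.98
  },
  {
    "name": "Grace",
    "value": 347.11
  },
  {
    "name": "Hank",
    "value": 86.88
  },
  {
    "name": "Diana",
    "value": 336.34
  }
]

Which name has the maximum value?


Comparing values:
  Amir: 170.98
  Grace: 347.11
  Hank: 86.88
  Diana: 336.34
Maximum: Grace (347.11)

ANSWER: Grace


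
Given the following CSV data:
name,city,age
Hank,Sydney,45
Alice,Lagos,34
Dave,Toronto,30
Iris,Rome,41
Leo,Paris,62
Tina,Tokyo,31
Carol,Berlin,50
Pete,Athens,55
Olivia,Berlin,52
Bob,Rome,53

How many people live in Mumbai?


Scanning city column for 'Mumbai':
Total matches: 0

ANSWER: 0


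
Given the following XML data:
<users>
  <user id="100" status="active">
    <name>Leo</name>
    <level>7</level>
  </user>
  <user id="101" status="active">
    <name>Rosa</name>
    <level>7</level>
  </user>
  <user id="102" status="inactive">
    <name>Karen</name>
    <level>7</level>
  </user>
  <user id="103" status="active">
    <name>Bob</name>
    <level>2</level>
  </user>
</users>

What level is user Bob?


Finding user: Bob
<level>2</level>

ANSWER: 2


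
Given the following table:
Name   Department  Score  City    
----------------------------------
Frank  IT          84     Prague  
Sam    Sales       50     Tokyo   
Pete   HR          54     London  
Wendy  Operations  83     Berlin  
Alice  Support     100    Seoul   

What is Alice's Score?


Row 5: Alice
Score = 100

ANSWER: 100


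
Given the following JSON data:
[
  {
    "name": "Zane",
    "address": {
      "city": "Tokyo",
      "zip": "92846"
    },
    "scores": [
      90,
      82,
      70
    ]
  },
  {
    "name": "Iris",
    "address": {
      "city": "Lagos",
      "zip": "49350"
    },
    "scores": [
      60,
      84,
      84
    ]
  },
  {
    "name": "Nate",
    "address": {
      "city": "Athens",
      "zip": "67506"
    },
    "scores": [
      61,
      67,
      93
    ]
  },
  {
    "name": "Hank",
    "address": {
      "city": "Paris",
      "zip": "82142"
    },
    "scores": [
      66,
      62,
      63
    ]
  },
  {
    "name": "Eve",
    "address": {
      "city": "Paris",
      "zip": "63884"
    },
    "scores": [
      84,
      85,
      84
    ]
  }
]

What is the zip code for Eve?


Path: records[4].address.zip
Value: 63884

ANSWER: 63884
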